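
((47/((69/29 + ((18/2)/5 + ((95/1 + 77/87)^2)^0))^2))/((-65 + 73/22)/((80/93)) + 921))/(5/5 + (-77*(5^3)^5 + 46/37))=-32174978000/36649121568147249326586939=-0.00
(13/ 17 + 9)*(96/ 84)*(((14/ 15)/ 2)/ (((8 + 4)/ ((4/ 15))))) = 1328/ 11475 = 0.12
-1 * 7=-7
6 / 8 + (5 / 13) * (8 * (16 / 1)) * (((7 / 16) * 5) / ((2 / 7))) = 19639 / 52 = 377.67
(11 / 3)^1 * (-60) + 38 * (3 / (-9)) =-698 / 3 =-232.67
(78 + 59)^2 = 18769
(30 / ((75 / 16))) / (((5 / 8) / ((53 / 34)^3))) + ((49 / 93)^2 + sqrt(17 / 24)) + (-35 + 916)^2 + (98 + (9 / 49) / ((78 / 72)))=sqrt(102) / 12 + 525316087173480632 / 676693651725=776299.08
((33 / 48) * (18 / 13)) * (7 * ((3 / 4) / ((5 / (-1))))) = -1.00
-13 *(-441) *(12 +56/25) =2040948/25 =81637.92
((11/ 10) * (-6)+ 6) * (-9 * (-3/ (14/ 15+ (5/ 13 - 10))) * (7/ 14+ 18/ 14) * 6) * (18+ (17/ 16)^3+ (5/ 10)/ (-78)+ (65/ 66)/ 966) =32988040671375/ 85967343616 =383.73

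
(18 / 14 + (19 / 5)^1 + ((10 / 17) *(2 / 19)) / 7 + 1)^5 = 1552617915081349718244499 / 184651497216397815625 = 8408.37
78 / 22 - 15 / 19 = 576 / 209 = 2.76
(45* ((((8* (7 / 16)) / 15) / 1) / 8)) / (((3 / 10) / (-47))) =-1645 / 8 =-205.62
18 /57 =6 /19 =0.32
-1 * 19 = -19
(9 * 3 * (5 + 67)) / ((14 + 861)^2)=1944 / 765625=0.00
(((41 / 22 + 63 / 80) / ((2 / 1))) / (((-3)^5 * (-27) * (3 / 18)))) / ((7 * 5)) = 0.00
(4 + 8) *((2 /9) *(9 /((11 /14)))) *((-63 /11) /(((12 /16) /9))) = -254016 /121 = -2099.31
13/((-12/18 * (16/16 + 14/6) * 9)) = -13/20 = -0.65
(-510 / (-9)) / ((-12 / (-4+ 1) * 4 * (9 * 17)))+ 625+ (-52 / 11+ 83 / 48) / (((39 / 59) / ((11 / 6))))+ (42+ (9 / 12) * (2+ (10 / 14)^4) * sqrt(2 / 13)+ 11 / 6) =661.21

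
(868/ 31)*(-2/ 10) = -28/ 5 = -5.60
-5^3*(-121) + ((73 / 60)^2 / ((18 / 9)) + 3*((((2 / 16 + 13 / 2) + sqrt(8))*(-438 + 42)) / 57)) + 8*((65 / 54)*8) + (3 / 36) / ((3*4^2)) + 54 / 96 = 12365567431 / 820800-792*sqrt(2) / 19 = 15006.31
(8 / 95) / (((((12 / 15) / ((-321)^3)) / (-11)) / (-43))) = -31290048306 / 19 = -1646844647.68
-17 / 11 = -1.55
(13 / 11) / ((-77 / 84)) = -156 / 121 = -1.29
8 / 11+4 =52 / 11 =4.73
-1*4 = -4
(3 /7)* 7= 3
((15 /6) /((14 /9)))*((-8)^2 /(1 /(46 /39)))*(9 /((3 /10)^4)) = 36800000 /273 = 134798.53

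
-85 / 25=-17 / 5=-3.40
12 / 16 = 3 / 4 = 0.75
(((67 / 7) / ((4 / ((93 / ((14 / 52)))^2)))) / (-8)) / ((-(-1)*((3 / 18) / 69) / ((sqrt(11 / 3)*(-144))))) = 243264645468*sqrt(33) / 343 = 4074195322.39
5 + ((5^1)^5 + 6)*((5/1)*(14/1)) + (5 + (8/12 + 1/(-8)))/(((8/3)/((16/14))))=1753419/8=219177.38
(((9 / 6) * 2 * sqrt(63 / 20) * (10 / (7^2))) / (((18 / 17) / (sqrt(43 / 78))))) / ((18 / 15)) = 85 * sqrt(117390) / 45864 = 0.63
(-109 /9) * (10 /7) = -1090 /63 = -17.30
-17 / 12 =-1.42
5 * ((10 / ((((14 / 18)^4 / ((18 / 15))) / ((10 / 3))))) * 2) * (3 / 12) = 656100 / 2401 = 273.26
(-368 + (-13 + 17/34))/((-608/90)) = 34245/608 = 56.32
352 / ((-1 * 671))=-32 / 61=-0.52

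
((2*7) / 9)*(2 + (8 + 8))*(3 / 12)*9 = 63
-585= -585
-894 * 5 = -4470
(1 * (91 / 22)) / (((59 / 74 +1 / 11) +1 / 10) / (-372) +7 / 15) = 626262 / 70253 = 8.91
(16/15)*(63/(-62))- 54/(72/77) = -36477/620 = -58.83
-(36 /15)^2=-144 /25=-5.76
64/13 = 4.92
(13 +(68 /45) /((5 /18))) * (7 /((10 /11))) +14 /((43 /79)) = 1802871 /10750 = 167.71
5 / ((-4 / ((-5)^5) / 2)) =15625 / 2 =7812.50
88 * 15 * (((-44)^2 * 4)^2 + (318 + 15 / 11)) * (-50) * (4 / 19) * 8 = -126656334528000 / 19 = -6666122869894.74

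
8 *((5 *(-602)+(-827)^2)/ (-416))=-680919/ 52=-13094.60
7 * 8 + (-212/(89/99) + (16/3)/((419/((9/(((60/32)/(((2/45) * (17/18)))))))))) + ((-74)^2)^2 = 2264400967572164/75514275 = 29986396.18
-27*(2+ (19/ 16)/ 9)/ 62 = -921/ 992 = -0.93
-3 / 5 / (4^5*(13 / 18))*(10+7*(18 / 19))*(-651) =1388583 / 158080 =8.78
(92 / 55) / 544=23 / 7480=0.00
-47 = -47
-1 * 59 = -59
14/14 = 1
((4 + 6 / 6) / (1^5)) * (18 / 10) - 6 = 3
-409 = -409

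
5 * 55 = 275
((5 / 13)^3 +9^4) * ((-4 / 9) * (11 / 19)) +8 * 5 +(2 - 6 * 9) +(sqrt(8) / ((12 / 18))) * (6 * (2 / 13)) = -638752492 / 375687 +36 * sqrt(2) / 13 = -1696.31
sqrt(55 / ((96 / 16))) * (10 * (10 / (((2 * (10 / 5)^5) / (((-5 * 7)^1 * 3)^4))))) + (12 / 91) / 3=4 / 91 + 1012921875 * sqrt(330) / 32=575019988.83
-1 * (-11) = 11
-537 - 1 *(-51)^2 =-3138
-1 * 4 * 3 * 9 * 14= -1512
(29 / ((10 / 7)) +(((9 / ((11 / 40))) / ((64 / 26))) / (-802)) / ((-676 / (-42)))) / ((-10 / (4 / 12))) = -93120307 / 137623200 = -0.68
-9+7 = -2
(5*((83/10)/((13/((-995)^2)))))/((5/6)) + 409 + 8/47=2317502518/611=3792966.48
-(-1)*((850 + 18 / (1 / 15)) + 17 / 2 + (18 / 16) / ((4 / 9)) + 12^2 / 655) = 23711023 / 20960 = 1131.25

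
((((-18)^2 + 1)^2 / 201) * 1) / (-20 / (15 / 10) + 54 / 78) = -1373125 / 33031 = -41.57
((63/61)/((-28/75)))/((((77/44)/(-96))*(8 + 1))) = 7200/427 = 16.86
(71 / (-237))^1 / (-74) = 71 / 17538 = 0.00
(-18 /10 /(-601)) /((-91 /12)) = -108 /273455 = -0.00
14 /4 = 7 /2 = 3.50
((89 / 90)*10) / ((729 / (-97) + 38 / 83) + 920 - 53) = 716539 / 62310564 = 0.01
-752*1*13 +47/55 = -537633/55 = -9775.15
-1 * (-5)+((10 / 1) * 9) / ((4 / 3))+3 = 151 / 2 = 75.50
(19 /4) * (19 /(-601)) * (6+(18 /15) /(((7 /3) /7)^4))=-46569 /3005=-15.50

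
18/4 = 9/2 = 4.50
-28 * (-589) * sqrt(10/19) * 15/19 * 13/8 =42315 * sqrt(190)/38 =15349.26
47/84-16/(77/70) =-12923/924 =-13.99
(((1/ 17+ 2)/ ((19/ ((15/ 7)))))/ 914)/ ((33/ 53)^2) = 70225/ 107165586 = 0.00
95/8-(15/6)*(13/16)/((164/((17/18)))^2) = 3311416735/278857728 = 11.87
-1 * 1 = -1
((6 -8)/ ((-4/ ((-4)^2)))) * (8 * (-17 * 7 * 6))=-45696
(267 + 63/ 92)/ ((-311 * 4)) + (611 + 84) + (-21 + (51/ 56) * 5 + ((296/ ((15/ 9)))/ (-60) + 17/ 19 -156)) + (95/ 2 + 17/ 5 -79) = 187291365099/ 380539600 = 492.17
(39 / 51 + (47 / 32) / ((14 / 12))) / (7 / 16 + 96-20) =3853 / 145537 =0.03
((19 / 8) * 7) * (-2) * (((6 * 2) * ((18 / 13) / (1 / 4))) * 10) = -287280 / 13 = -22098.46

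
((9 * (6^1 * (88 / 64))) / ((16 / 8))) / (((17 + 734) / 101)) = 29997 / 6008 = 4.99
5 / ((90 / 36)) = 2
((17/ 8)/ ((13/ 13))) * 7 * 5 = 595/ 8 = 74.38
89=89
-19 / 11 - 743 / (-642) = -0.57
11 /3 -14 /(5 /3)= -71 /15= -4.73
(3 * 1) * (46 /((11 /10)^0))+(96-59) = 175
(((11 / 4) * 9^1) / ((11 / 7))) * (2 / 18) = 7 / 4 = 1.75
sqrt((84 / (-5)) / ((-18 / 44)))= 2 * sqrt(2310) / 15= 6.41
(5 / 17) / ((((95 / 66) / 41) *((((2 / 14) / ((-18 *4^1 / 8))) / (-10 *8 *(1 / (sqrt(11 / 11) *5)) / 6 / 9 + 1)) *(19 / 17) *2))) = -3157 / 19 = -166.16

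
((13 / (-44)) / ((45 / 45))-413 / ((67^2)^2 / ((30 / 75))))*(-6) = 3929577627 / 2216623310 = 1.77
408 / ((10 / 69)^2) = 485622 / 25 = 19424.88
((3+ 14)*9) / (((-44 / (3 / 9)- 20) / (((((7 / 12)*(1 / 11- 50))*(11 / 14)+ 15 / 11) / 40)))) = 289629 / 535040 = 0.54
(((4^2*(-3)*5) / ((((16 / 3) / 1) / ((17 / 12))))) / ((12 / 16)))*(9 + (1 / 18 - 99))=137615 / 18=7645.28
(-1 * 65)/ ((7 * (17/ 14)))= -7.65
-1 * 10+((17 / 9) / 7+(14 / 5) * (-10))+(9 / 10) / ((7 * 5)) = -16967 / 450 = -37.70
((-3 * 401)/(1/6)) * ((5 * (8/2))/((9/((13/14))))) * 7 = -104260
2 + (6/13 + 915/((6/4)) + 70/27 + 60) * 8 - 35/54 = 5385.78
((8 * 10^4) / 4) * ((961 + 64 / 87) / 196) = 59765000 / 609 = 98136.29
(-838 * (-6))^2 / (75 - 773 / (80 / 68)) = -505615680 / 11641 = -43434.04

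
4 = 4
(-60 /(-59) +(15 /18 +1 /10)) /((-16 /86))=-37109 /3540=-10.48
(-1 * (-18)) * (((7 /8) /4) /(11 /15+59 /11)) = 10395 /16096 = 0.65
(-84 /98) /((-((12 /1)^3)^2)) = 1 /3483648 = 0.00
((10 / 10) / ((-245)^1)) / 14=-0.00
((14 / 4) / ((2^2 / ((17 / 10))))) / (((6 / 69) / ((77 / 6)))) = 210749 / 960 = 219.53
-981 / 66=-327 / 22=-14.86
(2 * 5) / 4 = 5 / 2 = 2.50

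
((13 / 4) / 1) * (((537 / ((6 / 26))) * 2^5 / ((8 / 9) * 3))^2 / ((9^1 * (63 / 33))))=3097339388 / 21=147492351.81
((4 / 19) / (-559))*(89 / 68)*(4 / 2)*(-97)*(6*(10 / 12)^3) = 0.33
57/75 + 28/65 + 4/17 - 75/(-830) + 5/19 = 31010741/17425850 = 1.78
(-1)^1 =-1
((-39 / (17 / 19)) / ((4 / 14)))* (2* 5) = -25935 / 17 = -1525.59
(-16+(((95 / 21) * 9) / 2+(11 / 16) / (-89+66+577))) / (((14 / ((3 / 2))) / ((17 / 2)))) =13791879 / 3474688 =3.97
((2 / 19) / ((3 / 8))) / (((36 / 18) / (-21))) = -56 / 19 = -2.95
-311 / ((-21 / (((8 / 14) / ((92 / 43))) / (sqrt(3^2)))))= 13373 / 10143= 1.32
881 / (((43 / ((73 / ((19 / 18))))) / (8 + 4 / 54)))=28040468 / 2451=11440.42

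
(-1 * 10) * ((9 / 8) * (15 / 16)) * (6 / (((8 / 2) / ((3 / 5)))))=-9.49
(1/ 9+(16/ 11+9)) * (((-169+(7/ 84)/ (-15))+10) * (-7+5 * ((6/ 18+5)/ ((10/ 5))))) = -284406877/ 26730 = -10639.99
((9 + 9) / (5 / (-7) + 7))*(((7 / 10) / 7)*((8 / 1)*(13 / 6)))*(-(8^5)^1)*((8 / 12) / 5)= -21686.46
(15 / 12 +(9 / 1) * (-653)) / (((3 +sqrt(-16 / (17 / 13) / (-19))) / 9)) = -204969663 / 10796 +211527 * sqrt(4199) / 2699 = -13907.20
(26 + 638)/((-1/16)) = -10624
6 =6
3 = 3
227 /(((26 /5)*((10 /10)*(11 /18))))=10215 /143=71.43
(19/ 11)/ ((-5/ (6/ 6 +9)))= -38/ 11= -3.45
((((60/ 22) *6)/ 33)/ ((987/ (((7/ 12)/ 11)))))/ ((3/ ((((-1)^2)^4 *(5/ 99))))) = 25/ 55738287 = 0.00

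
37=37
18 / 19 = 0.95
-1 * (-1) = 1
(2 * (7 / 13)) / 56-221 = -11491 / 52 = -220.98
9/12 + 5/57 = 191/228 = 0.84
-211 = -211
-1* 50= -50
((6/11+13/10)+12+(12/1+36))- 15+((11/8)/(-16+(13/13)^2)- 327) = -73985/264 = -280.25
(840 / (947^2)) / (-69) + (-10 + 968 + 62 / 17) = 337203766476 / 350652319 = 961.65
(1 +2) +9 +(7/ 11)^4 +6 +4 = 324503/ 14641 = 22.16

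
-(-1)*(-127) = -127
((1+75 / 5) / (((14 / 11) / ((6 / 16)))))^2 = 1089 / 49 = 22.22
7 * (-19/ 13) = -133/ 13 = -10.23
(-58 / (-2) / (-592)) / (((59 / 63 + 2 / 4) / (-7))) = 12789 / 53576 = 0.24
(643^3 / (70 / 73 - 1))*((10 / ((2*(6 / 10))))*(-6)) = 970344130550 / 3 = 323448043516.67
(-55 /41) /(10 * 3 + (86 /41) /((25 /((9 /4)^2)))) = -11000 /249483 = -0.04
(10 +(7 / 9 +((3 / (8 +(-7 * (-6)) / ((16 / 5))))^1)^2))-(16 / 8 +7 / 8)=7.92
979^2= 958441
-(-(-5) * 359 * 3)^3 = -156155441625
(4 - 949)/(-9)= 105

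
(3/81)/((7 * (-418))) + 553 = 43688105/79002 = 553.00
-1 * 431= -431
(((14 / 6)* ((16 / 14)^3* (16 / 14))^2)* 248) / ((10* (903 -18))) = 2080374784 / 10932533325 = 0.19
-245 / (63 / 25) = -97.22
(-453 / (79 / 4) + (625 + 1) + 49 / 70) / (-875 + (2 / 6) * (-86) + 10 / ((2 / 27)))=-1430919 / 1821740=-0.79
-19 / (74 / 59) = -1121 / 74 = -15.15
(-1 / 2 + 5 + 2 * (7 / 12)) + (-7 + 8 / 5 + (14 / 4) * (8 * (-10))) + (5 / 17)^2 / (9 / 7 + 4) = -44865203 / 160395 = -279.72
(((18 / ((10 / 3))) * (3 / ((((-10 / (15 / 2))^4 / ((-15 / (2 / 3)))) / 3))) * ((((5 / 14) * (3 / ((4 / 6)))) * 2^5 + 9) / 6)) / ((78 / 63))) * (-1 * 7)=524532267 / 26624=19701.48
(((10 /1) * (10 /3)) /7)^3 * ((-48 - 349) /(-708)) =99250000 /1639197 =60.55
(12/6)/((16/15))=15/8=1.88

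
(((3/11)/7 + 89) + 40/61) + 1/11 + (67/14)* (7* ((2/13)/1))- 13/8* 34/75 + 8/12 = 579282373/6106100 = 94.87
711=711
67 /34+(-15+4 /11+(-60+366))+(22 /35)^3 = 4707669977 /16035250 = 293.58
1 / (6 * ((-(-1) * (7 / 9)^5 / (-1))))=-19683 / 33614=-0.59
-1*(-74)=74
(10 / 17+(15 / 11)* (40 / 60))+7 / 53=16149 / 9911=1.63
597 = 597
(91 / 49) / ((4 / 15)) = 195 / 28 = 6.96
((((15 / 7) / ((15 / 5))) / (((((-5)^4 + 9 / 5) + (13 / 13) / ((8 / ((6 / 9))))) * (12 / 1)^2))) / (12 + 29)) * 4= 25 / 32384793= 0.00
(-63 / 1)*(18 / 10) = -567 / 5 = -113.40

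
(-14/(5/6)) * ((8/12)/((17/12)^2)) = -8064/1445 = -5.58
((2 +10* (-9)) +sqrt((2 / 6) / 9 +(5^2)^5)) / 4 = -22 +sqrt(197753907) / 18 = 759.25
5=5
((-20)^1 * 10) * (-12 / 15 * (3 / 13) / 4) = 9.23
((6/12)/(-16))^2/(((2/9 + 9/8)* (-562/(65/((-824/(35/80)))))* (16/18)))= 36855/735961677824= 0.00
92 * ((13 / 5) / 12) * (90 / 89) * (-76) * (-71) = 9680424 / 89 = 108768.81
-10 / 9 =-1.11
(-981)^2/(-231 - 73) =-962361/304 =-3165.66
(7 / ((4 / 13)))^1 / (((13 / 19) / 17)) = 2261 / 4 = 565.25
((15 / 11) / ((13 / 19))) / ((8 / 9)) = 2565 / 1144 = 2.24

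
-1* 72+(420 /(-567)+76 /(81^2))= -477176 /6561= -72.73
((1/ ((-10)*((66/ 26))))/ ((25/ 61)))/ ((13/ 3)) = -61/ 2750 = -0.02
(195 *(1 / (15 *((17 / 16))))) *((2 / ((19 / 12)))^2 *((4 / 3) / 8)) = 19968 / 6137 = 3.25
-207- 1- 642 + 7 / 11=-9343 / 11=-849.36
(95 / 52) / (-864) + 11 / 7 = 493543 / 314496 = 1.57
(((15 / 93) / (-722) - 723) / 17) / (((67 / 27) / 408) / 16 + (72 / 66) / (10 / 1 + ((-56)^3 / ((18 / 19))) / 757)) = 738321035499013824 / 74031944964551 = 9973.01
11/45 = 0.24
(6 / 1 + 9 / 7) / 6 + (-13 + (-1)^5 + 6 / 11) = -1885 / 154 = -12.24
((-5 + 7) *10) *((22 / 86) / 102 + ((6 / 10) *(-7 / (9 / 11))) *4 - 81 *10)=-36427082 / 2193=-16610.62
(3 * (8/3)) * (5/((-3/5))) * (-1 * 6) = 400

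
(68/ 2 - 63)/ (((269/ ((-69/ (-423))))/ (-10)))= 6670/ 37929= 0.18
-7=-7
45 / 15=3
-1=-1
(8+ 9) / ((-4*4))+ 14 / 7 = 15 / 16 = 0.94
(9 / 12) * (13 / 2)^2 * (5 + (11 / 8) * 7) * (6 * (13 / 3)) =771147 / 64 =12049.17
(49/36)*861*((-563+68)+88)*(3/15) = -5723641/60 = -95394.02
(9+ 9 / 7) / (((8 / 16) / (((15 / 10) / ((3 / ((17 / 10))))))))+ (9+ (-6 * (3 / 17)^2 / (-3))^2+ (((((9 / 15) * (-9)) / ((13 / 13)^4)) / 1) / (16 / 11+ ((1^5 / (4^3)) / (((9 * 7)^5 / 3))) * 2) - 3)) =19.78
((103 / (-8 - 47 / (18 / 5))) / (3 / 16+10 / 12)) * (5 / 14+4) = -2714256 / 129997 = -20.88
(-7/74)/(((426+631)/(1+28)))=-29/11174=-0.00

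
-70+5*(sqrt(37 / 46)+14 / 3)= -140 / 3+5*sqrt(1702) / 46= -42.18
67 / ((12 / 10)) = 55.83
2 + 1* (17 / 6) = 29 / 6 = 4.83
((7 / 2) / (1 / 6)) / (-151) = -21 / 151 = -0.14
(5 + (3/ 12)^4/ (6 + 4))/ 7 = 12801/ 17920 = 0.71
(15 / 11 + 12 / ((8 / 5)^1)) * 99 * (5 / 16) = 8775 / 32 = 274.22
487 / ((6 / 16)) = 3896 / 3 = 1298.67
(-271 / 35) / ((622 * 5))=-271 / 108850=-0.00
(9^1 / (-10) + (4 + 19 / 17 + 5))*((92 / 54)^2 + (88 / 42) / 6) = 13001399 / 433755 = 29.97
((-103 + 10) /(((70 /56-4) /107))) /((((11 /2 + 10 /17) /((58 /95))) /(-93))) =-811099376 /24035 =-33746.59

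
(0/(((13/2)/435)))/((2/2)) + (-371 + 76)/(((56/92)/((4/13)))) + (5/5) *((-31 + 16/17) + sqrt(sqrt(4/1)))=-177.77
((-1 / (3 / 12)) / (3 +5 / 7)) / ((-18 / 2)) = 14 / 117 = 0.12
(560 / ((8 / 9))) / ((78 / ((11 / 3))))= 385 / 13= 29.62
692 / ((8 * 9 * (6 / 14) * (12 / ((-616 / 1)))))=-93247 / 81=-1151.20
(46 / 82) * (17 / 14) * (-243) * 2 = -95013 / 287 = -331.06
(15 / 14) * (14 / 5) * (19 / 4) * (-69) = -3933 / 4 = -983.25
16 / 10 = 1.60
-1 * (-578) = 578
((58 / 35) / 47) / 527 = 58 / 866915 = 0.00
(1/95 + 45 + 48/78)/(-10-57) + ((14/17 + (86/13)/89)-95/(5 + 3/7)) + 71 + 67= 30225860337/250386370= 120.72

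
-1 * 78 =-78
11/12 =0.92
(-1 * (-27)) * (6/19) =162/19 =8.53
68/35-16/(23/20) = -9636/805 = -11.97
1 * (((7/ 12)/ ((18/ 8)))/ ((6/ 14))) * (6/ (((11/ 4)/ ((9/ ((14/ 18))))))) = 168/ 11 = 15.27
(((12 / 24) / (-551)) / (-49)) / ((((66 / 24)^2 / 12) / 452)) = 43392 / 3266879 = 0.01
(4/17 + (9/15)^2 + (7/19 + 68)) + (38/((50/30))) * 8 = 2029762/8075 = 251.36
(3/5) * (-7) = -21/5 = -4.20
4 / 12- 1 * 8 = -23 / 3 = -7.67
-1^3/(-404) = 1/404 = 0.00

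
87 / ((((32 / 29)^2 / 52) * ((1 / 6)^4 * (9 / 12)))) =25681617 / 4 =6420404.25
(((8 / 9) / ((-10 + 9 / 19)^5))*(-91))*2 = 3605200144 / 1748378204109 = 0.00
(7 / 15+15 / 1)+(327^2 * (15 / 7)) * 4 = 96237724 / 105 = 916549.75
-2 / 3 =-0.67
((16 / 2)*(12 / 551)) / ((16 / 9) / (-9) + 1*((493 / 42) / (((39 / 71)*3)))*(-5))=-1415232 / 290904307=-0.00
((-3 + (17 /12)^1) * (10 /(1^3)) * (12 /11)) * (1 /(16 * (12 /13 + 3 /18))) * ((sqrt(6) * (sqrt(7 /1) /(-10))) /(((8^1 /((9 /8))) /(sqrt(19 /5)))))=6669 * sqrt(3990) /2393600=0.18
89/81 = 1.10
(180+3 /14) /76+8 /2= 6779 /1064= 6.37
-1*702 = -702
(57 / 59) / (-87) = -19 / 1711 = -0.01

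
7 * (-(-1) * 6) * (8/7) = 48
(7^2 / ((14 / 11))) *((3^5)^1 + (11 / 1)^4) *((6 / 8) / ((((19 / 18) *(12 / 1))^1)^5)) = 208870893 / 158470336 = 1.32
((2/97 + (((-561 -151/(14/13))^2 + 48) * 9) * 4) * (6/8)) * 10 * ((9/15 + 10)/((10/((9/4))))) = 120407587195149/380240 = 316662074.47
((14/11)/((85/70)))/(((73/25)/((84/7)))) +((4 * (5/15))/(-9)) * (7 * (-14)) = 6938792/368577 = 18.83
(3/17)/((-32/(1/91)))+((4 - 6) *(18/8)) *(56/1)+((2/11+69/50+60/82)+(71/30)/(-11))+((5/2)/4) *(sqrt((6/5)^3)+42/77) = -417916223371/1674472800+3 *sqrt(30)/20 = -248.76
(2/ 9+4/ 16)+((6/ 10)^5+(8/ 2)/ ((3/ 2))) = 3.22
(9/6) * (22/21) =11/7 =1.57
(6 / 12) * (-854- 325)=-1179 / 2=-589.50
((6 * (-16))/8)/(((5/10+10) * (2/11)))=-44/7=-6.29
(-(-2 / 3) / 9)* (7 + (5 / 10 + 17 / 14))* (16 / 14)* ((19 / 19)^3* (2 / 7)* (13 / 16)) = 1586 / 9261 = 0.17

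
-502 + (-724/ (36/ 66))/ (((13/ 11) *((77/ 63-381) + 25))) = -20706112/ 41509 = -498.83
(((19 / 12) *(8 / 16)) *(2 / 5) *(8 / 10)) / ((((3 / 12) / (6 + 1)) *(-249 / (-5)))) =532 / 3735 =0.14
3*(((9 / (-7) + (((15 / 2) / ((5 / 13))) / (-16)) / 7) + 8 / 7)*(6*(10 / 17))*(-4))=3195 / 238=13.42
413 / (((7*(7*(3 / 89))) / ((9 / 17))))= 15753 / 119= 132.38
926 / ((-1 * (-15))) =926 / 15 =61.73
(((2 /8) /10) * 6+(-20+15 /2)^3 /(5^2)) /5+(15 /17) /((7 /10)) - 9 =-555361 /23800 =-23.33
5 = 5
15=15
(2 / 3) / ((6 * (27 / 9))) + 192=5185 / 27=192.04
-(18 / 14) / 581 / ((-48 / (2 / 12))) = 0.00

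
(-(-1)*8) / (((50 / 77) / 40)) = 2464 / 5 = 492.80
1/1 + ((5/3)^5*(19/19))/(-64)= 12427/15552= 0.80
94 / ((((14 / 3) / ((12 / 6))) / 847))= 34122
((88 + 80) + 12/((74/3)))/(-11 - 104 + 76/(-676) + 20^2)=526773/890701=0.59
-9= -9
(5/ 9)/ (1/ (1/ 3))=5/ 27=0.19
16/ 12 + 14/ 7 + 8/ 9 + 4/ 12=41/ 9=4.56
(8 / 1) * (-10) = -80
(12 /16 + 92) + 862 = 3819 /4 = 954.75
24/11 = 2.18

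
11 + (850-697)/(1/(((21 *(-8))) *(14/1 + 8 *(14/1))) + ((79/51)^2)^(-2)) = 127722618206581/143166824687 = 892.12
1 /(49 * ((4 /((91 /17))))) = 13 /476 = 0.03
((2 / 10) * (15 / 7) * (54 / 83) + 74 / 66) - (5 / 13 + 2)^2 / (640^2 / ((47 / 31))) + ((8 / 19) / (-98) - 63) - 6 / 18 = -10933086967279913 / 176517743001600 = -61.94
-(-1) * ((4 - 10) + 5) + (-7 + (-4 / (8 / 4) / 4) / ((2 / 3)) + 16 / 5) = -111 / 20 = -5.55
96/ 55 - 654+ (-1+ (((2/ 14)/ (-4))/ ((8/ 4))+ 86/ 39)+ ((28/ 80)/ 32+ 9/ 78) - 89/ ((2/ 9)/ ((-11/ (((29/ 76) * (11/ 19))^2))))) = 28971200757425/ 323266944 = 89620.05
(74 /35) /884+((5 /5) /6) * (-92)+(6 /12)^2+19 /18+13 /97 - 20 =-915426793 /27010620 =-33.89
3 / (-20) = -3 / 20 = -0.15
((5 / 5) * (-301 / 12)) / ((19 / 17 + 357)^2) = -86989 / 444764928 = -0.00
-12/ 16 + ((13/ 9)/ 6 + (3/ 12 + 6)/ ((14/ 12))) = 4.85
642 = 642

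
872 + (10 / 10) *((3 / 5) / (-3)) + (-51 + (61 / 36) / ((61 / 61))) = 148049 / 180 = 822.49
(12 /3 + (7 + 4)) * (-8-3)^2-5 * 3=1800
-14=-14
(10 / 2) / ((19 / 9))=45 / 19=2.37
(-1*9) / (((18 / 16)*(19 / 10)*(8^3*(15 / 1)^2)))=-1 / 27360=-0.00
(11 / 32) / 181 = 11 / 5792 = 0.00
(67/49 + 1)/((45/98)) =232/45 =5.16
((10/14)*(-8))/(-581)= 40/4067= 0.01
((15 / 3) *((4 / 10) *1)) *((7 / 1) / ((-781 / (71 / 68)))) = -7 / 374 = -0.02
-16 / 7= -2.29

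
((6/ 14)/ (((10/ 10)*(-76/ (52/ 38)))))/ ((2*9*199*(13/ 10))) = -5/ 3017238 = -0.00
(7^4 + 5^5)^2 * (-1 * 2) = -61073352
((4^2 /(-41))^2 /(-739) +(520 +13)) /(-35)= -94589113 /6211295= -15.23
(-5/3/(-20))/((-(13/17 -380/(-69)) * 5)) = -391/147140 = -0.00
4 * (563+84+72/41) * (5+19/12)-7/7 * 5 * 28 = 2084101/123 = 16943.91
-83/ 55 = -1.51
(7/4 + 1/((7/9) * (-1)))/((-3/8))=-26/21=-1.24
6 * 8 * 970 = 46560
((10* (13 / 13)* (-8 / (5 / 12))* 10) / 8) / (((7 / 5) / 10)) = -12000 / 7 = -1714.29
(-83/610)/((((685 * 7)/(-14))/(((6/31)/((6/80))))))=1328/1295335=0.00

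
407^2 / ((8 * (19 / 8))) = 165649 / 19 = 8718.37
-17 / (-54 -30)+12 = 1025 / 84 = 12.20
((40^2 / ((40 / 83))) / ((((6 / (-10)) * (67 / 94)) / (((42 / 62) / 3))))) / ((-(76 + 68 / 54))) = 7021800 / 309473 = 22.69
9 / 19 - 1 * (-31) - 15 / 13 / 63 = 163159 / 5187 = 31.46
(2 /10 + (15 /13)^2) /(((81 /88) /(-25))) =-569360 /13689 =-41.59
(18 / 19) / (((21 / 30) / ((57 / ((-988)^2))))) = 135 / 1708252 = 0.00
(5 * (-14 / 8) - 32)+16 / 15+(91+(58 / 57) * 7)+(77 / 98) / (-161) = 25025199 / 428260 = 58.43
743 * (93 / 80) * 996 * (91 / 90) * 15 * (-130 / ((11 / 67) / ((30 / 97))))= -6818685519555 / 2134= -3195260318.44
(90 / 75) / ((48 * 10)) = 1 / 400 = 0.00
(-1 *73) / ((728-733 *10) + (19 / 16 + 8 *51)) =1168 / 99085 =0.01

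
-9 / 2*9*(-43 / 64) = 3483 / 128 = 27.21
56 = 56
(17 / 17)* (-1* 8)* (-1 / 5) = 8 / 5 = 1.60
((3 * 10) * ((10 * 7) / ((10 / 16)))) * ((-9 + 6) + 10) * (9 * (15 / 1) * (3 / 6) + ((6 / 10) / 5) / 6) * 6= 47642112 / 5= 9528422.40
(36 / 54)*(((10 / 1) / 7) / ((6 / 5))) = 50 / 63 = 0.79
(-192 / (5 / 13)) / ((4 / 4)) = -2496 / 5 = -499.20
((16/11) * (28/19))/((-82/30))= -6720/8569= -0.78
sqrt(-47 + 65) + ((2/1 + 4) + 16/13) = 3* sqrt(2) + 94/13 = 11.47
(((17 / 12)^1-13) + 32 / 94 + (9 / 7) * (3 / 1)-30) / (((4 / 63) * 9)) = -147599 / 2256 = -65.43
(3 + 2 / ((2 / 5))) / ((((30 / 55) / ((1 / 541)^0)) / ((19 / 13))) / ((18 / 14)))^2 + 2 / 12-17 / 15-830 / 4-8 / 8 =-14225032 / 124215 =-114.52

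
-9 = -9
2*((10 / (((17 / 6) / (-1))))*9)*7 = -444.71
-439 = -439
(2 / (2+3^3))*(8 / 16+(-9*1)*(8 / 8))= -17 / 29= -0.59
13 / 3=4.33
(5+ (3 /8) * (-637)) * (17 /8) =-31807 /64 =-496.98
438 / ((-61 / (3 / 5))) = -1314 / 305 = -4.31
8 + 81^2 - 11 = 6558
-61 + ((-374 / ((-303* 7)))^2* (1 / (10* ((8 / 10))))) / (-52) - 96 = -73453845217 / 467858664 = -157.00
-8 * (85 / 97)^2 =-57800 / 9409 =-6.14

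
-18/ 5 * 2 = -36/ 5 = -7.20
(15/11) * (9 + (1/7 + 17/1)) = 2745/77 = 35.65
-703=-703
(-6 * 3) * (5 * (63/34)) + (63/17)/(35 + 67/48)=-166.66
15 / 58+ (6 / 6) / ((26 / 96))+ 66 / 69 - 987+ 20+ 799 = -2828351 / 17342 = -163.09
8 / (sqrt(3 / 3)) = 8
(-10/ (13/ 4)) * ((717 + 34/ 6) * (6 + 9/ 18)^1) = -43360/ 3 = -14453.33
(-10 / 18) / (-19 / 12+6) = -20 / 159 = -0.13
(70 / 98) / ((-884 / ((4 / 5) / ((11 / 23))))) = -23 / 17017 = -0.00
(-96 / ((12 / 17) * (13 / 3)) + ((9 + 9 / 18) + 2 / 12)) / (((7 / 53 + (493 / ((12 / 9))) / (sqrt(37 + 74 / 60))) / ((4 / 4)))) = 2883438712 / 3594527699529 - 2345913878 * sqrt(34410) / 1198175899843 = -0.36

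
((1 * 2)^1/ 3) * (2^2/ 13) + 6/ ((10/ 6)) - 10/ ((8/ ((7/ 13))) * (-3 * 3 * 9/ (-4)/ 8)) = 3.54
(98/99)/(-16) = -49/792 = -0.06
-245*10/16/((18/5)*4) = -6125/576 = -10.63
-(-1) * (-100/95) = -1.05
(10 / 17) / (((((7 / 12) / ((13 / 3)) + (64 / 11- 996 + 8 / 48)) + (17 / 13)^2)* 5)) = -44616 / 374749819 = -0.00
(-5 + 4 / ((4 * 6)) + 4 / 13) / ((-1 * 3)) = 353 / 234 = 1.51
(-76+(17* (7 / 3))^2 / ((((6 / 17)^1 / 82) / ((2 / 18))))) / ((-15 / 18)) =-19703498 / 405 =-48650.61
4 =4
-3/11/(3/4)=-4/11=-0.36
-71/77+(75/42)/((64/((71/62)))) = -543931/611072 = -0.89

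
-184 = -184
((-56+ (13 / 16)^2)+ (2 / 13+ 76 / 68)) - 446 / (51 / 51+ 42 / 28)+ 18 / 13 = -65368967 / 282880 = -231.08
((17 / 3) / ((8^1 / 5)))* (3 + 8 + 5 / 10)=1955 / 48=40.73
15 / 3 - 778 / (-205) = 1803 / 205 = 8.80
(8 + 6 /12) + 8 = 33 /2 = 16.50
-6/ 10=-3/ 5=-0.60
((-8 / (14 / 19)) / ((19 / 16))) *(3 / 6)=-32 / 7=-4.57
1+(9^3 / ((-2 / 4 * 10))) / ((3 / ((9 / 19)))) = -2092 / 95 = -22.02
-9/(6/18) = -27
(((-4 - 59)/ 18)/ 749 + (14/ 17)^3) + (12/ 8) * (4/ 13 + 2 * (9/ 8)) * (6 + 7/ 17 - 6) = 116647695/ 54671864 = 2.13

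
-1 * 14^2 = -196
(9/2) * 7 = 63/2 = 31.50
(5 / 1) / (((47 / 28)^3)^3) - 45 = -50307979009857475 / 1119130473102767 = -44.95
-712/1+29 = -683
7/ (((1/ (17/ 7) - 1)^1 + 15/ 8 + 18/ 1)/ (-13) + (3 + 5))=12376/ 11521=1.07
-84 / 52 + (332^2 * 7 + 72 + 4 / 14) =70219119 / 91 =771638.67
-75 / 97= -0.77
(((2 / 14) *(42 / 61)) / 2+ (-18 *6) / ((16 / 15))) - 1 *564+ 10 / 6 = -485707 / 732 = -663.53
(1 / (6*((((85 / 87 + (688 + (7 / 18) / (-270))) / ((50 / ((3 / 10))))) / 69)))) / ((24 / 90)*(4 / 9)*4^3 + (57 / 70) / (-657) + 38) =5324360850000 / 87244213189727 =0.06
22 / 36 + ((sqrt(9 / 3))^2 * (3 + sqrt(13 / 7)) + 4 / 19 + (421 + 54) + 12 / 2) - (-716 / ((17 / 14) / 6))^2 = -1237068339883 / 98838 + 3 * sqrt(91) / 7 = -12516116.63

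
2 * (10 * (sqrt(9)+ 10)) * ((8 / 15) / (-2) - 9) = -7228 / 3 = -2409.33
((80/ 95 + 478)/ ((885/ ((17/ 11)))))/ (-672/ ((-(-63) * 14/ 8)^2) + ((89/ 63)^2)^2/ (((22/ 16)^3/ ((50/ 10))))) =2890295523423/ 26287607119360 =0.11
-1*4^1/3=-4/3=-1.33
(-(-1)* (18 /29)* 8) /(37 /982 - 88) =-47136 /834997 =-0.06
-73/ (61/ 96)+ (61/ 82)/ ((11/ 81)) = -6019815/ 55022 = -109.41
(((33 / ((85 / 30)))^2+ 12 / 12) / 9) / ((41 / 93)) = 1224283 / 35547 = 34.44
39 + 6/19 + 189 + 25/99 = 429937/1881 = 228.57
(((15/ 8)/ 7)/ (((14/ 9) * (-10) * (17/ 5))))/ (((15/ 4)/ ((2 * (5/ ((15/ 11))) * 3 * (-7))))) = 99/ 476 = 0.21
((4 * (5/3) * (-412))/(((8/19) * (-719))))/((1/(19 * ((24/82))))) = 50.45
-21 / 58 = -0.36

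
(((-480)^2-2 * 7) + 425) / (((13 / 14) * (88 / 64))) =25850832 / 143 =180775.05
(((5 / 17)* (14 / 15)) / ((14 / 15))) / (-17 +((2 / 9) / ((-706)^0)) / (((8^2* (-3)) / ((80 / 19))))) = -5130 / 296599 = -0.02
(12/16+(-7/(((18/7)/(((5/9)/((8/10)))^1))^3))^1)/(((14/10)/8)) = 832788595/238085568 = 3.50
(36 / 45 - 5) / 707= -3 / 505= -0.01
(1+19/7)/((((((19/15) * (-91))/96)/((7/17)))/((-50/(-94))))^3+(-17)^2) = 1213056000000000/40579270067658161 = 0.03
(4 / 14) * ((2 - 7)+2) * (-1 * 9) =54 / 7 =7.71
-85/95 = -17/19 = -0.89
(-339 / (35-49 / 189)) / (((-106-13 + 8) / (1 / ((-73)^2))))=3051 / 184948274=0.00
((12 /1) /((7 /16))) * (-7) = -192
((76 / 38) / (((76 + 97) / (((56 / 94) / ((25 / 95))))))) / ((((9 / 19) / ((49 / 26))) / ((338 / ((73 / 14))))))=180286288 / 26710335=6.75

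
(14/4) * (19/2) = 133/4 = 33.25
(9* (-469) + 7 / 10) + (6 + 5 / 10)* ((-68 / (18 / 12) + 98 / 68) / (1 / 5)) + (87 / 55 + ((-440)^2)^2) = 37480954354.79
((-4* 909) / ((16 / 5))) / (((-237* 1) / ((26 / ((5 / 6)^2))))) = 179.50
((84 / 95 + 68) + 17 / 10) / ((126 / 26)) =174343 / 11970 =14.56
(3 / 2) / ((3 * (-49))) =-1 / 98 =-0.01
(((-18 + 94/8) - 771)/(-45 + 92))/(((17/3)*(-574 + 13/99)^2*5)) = -91413927/51578917164620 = -0.00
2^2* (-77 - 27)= -416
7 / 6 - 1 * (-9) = 10.17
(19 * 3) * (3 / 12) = 57 / 4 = 14.25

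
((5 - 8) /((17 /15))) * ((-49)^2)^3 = -622857924045 /17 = -36638701414.41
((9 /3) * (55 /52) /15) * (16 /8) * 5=55 /26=2.12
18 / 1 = 18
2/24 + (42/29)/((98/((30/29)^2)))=203123/2048676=0.10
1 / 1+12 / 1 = 13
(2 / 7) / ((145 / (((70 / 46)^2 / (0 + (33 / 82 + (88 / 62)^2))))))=1103228 / 584384713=0.00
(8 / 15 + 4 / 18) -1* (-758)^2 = -25855346 / 45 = -574563.24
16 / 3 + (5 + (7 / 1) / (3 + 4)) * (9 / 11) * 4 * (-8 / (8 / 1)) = -472 / 33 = -14.30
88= 88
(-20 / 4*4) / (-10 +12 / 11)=2.24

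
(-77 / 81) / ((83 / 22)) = -1694 / 6723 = -0.25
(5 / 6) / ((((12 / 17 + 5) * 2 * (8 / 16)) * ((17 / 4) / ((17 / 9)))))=0.06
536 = 536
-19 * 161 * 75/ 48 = -76475/ 16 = -4779.69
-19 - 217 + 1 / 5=-1179 / 5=-235.80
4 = 4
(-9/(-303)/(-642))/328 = -1/7089392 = -0.00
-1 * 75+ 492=417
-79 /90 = -0.88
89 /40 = 2.22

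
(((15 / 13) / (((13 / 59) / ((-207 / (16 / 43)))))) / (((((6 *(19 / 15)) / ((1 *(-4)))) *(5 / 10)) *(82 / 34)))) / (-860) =-3114315 / 2106416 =-1.48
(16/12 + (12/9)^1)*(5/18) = 20/27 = 0.74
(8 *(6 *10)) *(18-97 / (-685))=1192992 / 137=8707.97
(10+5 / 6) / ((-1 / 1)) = -65 / 6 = -10.83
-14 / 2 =-7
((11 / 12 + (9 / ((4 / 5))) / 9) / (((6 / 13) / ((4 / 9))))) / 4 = 169 / 324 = 0.52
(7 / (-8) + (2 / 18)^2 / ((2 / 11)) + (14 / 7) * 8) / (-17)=-9845 / 11016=-0.89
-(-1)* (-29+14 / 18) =-254 / 9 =-28.22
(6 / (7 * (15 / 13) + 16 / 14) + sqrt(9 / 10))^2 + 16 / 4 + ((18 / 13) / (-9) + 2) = 1638 * sqrt(10) / 4195 + 656093797 / 91509730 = 8.40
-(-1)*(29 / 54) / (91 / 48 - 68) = -232 / 28557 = -0.01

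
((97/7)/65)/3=97/1365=0.07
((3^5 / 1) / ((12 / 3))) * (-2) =-243 / 2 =-121.50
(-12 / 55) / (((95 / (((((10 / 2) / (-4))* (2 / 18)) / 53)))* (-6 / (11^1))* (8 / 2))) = -1 / 362520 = -0.00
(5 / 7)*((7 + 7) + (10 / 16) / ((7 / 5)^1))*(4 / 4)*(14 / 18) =4045 / 504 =8.03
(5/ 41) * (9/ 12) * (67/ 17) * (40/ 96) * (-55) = -92125/ 11152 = -8.26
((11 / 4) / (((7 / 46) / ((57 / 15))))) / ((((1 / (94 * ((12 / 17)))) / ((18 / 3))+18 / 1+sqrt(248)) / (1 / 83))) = 1981973900808 / 10125043218745 - 220188595968 * sqrt(62) / 10125043218745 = 0.02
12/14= 6/7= 0.86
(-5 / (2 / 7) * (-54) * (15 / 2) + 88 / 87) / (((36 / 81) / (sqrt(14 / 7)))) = 22555.51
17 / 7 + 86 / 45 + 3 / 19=26918 / 5985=4.50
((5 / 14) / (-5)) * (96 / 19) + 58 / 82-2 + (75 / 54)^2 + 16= 28754969 / 1766772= 16.28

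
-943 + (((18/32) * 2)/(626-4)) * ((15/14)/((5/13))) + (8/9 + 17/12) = -589789681/626976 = -940.69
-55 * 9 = -495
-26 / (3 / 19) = -164.67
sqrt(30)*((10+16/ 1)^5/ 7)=11881376*sqrt(30)/ 7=9296710.93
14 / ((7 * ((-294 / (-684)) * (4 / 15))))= 17.45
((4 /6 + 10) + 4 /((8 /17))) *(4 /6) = 115 /9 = 12.78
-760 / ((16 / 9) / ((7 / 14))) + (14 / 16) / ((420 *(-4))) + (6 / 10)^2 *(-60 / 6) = -417313 / 1920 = -217.35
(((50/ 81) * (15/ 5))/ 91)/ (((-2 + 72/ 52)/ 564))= -1175/ 63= -18.65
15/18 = 5/6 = 0.83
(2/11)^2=4/121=0.03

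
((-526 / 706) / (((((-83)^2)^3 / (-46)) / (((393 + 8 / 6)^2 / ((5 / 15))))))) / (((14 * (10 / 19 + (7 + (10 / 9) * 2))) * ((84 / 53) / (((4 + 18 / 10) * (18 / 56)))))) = 45407435177403 / 107737498203642394640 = 0.00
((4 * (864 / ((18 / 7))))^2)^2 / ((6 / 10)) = 5438082908160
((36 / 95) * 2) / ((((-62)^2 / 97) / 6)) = 10476 / 91295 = 0.11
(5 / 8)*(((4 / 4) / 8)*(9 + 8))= 85 / 64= 1.33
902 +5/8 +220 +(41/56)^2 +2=3528505/3136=1125.16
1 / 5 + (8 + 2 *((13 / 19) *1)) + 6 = 1479 / 95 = 15.57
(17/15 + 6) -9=-28/15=-1.87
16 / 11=1.45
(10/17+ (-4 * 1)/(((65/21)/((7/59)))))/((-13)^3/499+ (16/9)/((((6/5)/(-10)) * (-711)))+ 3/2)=-543223114524/3599709914255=-0.15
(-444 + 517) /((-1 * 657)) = -1 /9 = -0.11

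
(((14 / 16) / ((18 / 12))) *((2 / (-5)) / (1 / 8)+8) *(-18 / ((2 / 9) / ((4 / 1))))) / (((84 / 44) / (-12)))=28512 / 5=5702.40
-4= -4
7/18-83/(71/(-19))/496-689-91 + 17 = -241690823/316944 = -762.57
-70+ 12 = -58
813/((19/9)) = 385.11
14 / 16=7 / 8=0.88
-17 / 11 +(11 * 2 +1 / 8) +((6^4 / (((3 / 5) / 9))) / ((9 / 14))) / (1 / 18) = 47901971 / 88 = 544340.58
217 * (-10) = -2170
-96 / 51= -32 / 17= -1.88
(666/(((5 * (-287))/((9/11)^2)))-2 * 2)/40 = -374243/3472700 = -0.11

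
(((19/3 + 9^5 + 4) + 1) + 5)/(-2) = -88598/3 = -29532.67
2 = 2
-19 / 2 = -9.50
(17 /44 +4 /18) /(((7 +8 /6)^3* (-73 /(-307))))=221961 /50187500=0.00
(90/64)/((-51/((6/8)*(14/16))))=-315/17408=-0.02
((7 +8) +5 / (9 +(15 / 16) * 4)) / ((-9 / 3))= -785 / 153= -5.13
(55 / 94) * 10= 275 / 47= 5.85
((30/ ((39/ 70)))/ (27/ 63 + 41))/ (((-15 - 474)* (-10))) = 49/ 184353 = 0.00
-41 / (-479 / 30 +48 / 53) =65190 / 23947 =2.72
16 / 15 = 1.07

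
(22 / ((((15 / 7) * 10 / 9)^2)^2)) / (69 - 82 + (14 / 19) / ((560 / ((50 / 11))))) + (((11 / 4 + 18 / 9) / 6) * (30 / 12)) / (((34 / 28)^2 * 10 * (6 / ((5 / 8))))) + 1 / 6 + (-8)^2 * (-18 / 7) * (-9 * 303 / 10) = 2900731696915995871 / 64634850000000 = 44878.76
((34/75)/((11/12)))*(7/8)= 119/275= 0.43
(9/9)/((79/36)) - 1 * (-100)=7936/79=100.46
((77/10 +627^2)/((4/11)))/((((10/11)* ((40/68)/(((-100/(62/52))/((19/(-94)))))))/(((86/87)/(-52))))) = -16343467098299/1024860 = -15947024.08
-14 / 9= -1.56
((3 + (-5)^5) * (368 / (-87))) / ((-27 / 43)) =-49402528 / 2349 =-21031.30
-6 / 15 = -2 / 5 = -0.40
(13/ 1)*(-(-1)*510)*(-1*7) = -46410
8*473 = 3784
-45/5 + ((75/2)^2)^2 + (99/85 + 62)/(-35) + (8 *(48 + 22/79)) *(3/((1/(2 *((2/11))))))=11688099760157/5909200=1977949.60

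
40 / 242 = 20 / 121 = 0.17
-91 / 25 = -3.64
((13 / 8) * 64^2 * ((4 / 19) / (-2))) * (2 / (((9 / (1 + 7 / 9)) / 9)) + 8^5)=-3926294528 / 171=-22960786.71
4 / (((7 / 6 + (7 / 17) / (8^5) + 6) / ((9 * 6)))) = 360972288 / 11976725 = 30.14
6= 6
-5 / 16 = -0.31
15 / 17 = 0.88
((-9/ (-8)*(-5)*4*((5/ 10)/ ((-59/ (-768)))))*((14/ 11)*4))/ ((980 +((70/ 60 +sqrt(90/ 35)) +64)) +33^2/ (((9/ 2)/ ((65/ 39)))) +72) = -4119800832/ 8402433611 +1161216*sqrt(14)/ 8402433611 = -0.49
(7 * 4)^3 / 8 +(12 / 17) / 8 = 93299 / 34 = 2744.09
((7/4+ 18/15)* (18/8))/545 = 531/43600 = 0.01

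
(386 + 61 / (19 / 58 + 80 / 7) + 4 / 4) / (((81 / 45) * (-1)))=-9359585 / 42957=-217.88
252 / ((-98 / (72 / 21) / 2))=-864 / 49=-17.63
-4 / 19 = -0.21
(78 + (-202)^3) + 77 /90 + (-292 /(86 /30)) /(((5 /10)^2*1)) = -31899390589 /3870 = -8242736.59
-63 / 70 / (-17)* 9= 81 / 170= 0.48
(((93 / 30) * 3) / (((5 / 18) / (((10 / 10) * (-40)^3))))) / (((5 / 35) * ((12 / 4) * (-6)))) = 833280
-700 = -700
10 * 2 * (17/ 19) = 17.89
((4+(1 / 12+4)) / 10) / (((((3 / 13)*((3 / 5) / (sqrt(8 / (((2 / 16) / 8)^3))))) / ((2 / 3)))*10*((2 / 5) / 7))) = 564928*sqrt(2) / 81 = 9863.32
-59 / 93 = -0.63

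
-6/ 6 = -1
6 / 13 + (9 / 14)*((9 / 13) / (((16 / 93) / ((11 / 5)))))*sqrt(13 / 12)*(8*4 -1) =6 / 13 + 856251*sqrt(39) / 29120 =184.09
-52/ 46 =-1.13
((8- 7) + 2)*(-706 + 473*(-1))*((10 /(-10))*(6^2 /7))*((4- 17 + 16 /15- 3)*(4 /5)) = -5432832 /25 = -217313.28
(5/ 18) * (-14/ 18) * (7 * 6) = -245/ 27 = -9.07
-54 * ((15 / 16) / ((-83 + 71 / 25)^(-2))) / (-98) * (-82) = -1667148642 / 6125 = -272187.53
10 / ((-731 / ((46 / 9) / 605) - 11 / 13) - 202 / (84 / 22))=-125580 / 1087295539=-0.00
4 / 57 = 0.07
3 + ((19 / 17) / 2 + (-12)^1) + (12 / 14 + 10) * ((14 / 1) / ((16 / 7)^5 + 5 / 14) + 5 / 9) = 58821299 / 4517814294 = 0.01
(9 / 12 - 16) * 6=-183 / 2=-91.50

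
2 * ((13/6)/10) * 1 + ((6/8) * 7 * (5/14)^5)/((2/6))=2419507/4609920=0.52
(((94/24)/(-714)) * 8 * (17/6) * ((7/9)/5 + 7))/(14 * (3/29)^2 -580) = 909121/592499610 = 0.00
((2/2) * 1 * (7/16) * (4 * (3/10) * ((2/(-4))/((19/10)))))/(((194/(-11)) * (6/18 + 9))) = 99/117952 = 0.00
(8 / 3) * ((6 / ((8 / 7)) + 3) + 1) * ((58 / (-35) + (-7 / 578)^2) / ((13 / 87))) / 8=-20789543461 / 608032880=-34.19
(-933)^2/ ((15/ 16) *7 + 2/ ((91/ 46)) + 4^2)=422477328/ 11441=36926.61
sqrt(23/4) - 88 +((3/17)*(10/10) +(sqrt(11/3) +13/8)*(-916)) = -916*sqrt(33)/3 - 53595/34 +sqrt(23)/2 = -3327.93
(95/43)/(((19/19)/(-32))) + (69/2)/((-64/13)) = -427691/5504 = -77.71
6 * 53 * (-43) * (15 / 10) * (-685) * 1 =14050035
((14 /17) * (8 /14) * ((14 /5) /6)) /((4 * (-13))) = -14 /3315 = -0.00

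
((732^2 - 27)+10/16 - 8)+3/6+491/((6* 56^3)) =564559912043/1053696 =535790.13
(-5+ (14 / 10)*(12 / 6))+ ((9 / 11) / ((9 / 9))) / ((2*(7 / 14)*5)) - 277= -15347 / 55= -279.04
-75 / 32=-2.34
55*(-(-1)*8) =440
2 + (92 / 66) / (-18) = 571 / 297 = 1.92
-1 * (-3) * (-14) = -42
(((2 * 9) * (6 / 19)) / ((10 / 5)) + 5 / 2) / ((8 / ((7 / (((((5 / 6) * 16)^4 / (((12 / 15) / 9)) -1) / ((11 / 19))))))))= 140679 / 18483148016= 0.00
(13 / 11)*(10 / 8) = 65 / 44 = 1.48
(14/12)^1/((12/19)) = 133/72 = 1.85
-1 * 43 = -43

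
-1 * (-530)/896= 265/448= 0.59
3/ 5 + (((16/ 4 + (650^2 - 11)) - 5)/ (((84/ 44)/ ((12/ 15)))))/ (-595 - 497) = -4630169/ 28665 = -161.53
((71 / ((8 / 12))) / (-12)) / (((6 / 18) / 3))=-639 / 8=-79.88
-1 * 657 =-657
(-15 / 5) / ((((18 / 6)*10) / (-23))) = 23 / 10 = 2.30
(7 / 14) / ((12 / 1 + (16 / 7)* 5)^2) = 49 / 53792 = 0.00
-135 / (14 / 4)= -270 / 7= -38.57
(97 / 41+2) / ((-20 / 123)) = -537 / 20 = -26.85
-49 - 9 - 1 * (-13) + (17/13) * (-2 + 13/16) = -9683/208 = -46.55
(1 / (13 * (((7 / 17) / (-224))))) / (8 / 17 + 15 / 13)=-9248 / 359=-25.76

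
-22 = -22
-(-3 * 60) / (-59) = -180 / 59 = -3.05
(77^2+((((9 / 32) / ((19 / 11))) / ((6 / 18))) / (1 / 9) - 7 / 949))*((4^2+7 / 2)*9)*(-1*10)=-462174928515 / 44384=-10413097.70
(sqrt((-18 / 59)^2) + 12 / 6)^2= 18496 / 3481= 5.31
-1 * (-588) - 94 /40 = 11713 /20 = 585.65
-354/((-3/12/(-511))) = -723576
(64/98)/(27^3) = 32/964467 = 0.00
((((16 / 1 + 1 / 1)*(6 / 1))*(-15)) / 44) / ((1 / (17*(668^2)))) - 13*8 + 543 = -2901566731 / 11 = -263778793.73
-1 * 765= -765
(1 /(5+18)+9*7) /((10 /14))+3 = 91.26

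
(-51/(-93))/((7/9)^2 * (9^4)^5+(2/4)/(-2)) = 68/911975004064566659165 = 0.00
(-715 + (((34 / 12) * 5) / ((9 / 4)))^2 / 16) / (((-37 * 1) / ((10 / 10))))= 2077715 / 107892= 19.26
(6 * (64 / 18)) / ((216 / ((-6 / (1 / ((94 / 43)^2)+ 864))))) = -0.00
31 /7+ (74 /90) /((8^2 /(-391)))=-11989 /20160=-0.59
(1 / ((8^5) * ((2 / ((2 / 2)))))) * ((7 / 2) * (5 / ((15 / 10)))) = 35 / 196608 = 0.00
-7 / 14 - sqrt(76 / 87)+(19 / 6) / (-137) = -2 * sqrt(1653) / 87 - 215 / 411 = -1.46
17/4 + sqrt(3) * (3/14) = 3 * sqrt(3)/14 + 17/4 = 4.62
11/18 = 0.61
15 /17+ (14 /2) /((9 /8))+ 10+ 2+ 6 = 3841 /153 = 25.10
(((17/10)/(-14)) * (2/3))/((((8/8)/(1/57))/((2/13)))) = -17/77805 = -0.00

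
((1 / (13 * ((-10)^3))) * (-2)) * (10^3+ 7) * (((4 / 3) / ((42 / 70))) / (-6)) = -1007 / 17550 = -0.06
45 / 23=1.96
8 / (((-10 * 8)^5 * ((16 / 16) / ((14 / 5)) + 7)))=-7 / 21094400000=-0.00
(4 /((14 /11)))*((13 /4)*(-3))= -429 /14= -30.64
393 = 393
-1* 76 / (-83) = 76 / 83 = 0.92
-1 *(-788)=788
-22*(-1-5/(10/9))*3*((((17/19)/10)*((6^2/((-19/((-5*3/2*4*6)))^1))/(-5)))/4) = -999702/1805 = -553.85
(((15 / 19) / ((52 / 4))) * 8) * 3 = 360 / 247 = 1.46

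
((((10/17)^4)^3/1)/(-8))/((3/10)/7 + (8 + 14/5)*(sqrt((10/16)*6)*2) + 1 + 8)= 1846250000000000/1587131141015624846037 - 735000000000000*sqrt(15)/529043713671874948679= -0.00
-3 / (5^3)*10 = -6 / 25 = -0.24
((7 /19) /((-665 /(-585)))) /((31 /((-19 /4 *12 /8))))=-351 /4712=-0.07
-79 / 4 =-19.75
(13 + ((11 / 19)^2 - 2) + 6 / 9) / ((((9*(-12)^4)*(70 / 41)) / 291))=25846523 / 2357994240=0.01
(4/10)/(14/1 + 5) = 2/95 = 0.02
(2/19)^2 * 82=0.91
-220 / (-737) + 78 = 5246 / 67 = 78.30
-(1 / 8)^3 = -1 / 512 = -0.00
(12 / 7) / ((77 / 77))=12 / 7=1.71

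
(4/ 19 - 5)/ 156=-7/ 228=-0.03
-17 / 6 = -2.83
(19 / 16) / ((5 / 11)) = 209 / 80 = 2.61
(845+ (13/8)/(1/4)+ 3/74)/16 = 31507/592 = 53.22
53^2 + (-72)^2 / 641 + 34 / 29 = 2818.26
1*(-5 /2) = -5 /2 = -2.50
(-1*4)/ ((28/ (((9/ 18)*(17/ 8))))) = -0.15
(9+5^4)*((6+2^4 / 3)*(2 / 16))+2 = 5401 / 6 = 900.17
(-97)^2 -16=9393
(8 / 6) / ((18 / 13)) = 26 / 27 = 0.96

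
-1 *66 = -66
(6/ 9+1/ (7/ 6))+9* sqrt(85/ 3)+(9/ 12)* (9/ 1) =695/ 84+3* sqrt(255) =56.18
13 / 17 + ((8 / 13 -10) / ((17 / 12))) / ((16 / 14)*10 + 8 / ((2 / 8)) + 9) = 51775 / 81107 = 0.64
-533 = -533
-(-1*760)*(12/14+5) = 31160/7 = 4451.43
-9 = -9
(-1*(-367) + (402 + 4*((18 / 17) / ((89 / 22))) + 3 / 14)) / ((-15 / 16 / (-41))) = 5351540744 / 158865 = 33686.09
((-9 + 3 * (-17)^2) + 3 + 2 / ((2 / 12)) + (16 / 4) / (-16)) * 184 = 160586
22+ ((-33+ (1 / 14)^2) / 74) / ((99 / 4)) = 7890961 / 358974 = 21.98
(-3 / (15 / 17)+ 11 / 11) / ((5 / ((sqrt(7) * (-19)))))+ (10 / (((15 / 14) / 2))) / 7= 26.80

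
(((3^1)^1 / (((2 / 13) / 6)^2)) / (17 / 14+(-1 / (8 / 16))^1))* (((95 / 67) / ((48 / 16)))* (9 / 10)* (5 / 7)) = -1300455 / 737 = -1764.53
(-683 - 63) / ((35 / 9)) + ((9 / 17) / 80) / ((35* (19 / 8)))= -21686211 / 113050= -191.83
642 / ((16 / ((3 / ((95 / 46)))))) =22149 / 380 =58.29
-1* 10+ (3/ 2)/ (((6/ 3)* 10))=-397/ 40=-9.92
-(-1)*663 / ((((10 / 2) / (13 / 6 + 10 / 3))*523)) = 7293 / 5230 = 1.39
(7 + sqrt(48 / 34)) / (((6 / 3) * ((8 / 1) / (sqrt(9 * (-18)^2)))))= 27 * sqrt(102) / 68 + 189 / 8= 27.64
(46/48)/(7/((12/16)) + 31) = 23/968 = 0.02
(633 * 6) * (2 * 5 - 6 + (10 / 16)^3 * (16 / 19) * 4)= 1391967 / 76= 18315.36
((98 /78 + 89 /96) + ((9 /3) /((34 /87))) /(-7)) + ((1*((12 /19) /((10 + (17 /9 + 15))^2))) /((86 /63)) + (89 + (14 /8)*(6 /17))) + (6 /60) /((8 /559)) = 867733177073101 /8882277724320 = 97.69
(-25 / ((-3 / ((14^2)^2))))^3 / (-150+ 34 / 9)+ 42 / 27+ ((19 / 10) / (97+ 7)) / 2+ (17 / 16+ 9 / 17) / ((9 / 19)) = -224377502751768.12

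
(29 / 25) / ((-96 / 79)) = -2291 / 2400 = -0.95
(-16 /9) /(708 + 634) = -8 /6039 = -0.00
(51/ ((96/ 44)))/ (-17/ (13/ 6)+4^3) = 2431/ 5840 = 0.42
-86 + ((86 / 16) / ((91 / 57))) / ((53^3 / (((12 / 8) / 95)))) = -93208911773 / 1083824560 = -86.00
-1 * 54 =-54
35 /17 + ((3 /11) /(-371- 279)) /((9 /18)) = 2.06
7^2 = 49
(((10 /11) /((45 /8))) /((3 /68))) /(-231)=-1088 /68607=-0.02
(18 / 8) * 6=27 / 2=13.50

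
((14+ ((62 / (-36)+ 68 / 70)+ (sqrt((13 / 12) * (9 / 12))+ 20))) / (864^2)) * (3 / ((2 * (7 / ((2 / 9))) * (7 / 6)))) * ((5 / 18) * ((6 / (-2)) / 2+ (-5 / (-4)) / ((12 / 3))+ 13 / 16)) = -20947 / 110612791296 -5 * sqrt(13) / 3511517184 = -0.00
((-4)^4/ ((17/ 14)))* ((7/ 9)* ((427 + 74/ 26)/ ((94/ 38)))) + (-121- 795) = 27577.34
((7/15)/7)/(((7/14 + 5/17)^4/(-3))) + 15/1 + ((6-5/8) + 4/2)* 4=233818573/5314410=44.00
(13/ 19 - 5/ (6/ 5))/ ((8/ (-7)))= 2779/ 912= 3.05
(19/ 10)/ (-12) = -19/ 120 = -0.16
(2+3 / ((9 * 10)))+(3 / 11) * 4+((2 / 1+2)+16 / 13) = 35843 / 4290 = 8.36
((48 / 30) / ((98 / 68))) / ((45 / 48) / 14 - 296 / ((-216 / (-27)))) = -8704 / 289555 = -0.03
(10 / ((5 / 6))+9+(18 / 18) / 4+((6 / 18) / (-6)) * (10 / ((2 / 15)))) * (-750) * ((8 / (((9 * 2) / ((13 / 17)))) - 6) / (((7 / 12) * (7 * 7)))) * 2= 88765000 / 17493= 5074.32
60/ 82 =0.73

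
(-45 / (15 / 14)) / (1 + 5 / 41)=-861 / 23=-37.43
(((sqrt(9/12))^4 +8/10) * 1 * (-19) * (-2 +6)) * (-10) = 1035.50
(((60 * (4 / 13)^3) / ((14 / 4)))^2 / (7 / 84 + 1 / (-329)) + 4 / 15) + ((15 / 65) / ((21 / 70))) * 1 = 665418735734 / 160660337565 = 4.14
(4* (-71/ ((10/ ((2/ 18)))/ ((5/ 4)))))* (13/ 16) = -923/ 288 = -3.20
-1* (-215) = 215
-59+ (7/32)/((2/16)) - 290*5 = -6029/4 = -1507.25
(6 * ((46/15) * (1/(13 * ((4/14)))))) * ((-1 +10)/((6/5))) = 483/13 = 37.15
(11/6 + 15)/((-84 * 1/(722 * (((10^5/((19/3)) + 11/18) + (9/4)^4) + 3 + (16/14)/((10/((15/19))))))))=-9302137044275/4064256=-2288767.50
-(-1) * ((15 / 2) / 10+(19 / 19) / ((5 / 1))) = 19 / 20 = 0.95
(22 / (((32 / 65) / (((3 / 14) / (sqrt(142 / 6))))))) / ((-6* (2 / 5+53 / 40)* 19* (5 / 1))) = -715* sqrt(213) / 5212536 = -0.00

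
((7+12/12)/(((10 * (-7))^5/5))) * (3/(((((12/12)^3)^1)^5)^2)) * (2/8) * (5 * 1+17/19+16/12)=-0.00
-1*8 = -8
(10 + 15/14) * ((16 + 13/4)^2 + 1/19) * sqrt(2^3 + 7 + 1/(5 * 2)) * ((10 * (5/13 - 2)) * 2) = -52390155 * sqrt(1510)/3952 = -515135.19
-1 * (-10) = 10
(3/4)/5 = 3/20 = 0.15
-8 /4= -2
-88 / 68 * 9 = -198 / 17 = -11.65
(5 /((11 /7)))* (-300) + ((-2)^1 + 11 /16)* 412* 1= -65793 /44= -1495.30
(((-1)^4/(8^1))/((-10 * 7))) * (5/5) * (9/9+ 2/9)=-11/5040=-0.00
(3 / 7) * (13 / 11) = 39 / 77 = 0.51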